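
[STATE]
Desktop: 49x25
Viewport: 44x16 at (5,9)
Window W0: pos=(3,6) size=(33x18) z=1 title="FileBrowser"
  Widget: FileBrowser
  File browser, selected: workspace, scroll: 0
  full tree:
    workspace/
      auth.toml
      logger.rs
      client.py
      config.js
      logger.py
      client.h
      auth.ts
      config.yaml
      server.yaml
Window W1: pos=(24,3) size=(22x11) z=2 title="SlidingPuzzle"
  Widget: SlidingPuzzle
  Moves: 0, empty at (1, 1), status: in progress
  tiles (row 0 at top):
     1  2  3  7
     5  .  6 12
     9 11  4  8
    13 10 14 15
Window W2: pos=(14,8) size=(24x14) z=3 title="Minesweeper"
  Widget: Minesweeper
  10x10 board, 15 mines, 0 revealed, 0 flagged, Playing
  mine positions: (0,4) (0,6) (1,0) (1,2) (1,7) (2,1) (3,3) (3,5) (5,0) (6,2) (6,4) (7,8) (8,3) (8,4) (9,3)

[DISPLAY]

 [-] work┃ Minesweeper          ┃6 │ 12 ┃   
   auth.t┠──────────────────────┨──┼────┃   
   logger┃■■■■■■■■■■            ┃4 │  8 ┃   
   client┃■■■■■■■■■■            ┃──┼────┃   
   config┃■■■■■■■■■■            ┃━━━━━━━┛   
   logger┃■■■■■■■■■■            ┃           
   client┃■■■■■■■■■■            ┃           
   auth.t┃■■■■■■■■■■            ┃           
   config┃■■■■■■■■■■            ┃           
   server┃■■■■■■■■■■            ┃           
         ┃■■■■■■■■■■            ┃           
         ┃■■■■■■■■■■            ┃           
         ┗━━━━━━━━━━━━━━━━━━━━━━┛           
                              ┃             
━━━━━━━━━━━━━━━━━━━━━━━━━━━━━━┛             
                                            


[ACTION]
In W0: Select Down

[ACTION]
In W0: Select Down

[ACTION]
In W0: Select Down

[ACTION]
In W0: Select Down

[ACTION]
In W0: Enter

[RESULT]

 [-] work┃ Minesweeper          ┃6 │ 12 ┃   
   auth.t┠──────────────────────┨──┼────┃   
   logger┃■■■■■■■■■■            ┃4 │  8 ┃   
   client┃■■■■■■■■■■            ┃──┼────┃   
 > config┃■■■■■■■■■■            ┃━━━━━━━┛   
   logger┃■■■■■■■■■■            ┃           
   client┃■■■■■■■■■■            ┃           
   auth.t┃■■■■■■■■■■            ┃           
   config┃■■■■■■■■■■            ┃           
   server┃■■■■■■■■■■            ┃           
         ┃■■■■■■■■■■            ┃           
         ┃■■■■■■■■■■            ┃           
         ┗━━━━━━━━━━━━━━━━━━━━━━┛           
                              ┃             
━━━━━━━━━━━━━━━━━━━━━━━━━━━━━━┛             
                                            


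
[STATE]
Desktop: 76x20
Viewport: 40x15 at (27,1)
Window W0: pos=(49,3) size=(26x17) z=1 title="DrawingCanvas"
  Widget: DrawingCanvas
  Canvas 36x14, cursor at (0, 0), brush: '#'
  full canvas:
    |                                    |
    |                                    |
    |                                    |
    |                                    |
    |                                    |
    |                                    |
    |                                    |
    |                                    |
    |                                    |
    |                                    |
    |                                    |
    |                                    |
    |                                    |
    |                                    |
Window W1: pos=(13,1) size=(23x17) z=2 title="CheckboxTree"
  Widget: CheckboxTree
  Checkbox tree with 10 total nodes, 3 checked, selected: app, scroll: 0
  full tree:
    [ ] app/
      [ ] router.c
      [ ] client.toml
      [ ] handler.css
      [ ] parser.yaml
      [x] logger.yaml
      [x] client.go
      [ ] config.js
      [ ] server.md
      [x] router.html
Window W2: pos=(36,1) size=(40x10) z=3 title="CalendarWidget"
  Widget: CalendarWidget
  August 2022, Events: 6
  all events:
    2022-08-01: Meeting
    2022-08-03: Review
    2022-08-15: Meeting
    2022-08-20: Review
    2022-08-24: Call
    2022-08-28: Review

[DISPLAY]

━━━━━━━━┓┏━━━━━━━━━━━━━━━━━━━━━━━━━━━━━━
        ┃┃ CalendarWidget               
────────┨┠──────────────────────────────
        ┃┃             August 2022      
.c      ┃┃Mo Tu We Th Fr Sa Su          
.toml   ┃┃ 1*  2  3*  4  5  6  7        
r.css   ┃┃ 8  9 10 11 12 13 14          
.yaml   ┃┃15* 16 17 18 19 20* 21        
.yaml   ┃┃22 23 24* 25 26 27 28*        
.go     ┃┗━━━━━━━━━━━━━━━━━━━━━━━━━━━━━━
.js     ┃             ┃                 
.md     ┃             ┃                 
.html   ┃             ┃                 
        ┃             ┃                 
        ┃             ┃                 


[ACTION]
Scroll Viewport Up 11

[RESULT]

                                        
━━━━━━━━┓┏━━━━━━━━━━━━━━━━━━━━━━━━━━━━━━
        ┃┃ CalendarWidget               
────────┨┠──────────────────────────────
        ┃┃             August 2022      
.c      ┃┃Mo Tu We Th Fr Sa Su          
.toml   ┃┃ 1*  2  3*  4  5  6  7        
r.css   ┃┃ 8  9 10 11 12 13 14          
.yaml   ┃┃15* 16 17 18 19 20* 21        
.yaml   ┃┃22 23 24* 25 26 27 28*        
.go     ┃┗━━━━━━━━━━━━━━━━━━━━━━━━━━━━━━
.js     ┃             ┃                 
.md     ┃             ┃                 
.html   ┃             ┃                 
        ┃             ┃                 


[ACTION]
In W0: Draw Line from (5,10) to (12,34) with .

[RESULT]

                                        
━━━━━━━━┓┏━━━━━━━━━━━━━━━━━━━━━━━━━━━━━━
        ┃┃ CalendarWidget               
────────┨┠──────────────────────────────
        ┃┃             August 2022      
.c      ┃┃Mo Tu We Th Fr Sa Su          
.toml   ┃┃ 1*  2  3*  4  5  6  7        
r.css   ┃┃ 8  9 10 11 12 13 14          
.yaml   ┃┃15* 16 17 18 19 20* 21        
.yaml   ┃┃22 23 24* 25 26 27 28*        
.go     ┃┗━━━━━━━━━━━━━━━━━━━━━━━━━━━━━━
.js     ┃             ┃          ..     
.md     ┃             ┃            .... 
.html   ┃             ┃                .
        ┃             ┃                 


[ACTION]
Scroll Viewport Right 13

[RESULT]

                                        
┏━━━━━━━━━━━━━━━━━━━━━━━━━━━━━━━━━━━━━━┓
┃ CalendarWidget                       ┃
┠──────────────────────────────────────┨
┃             August 2022              ┃
┃Mo Tu We Th Fr Sa Su                  ┃
┃ 1*  2  3*  4  5  6  7                ┃
┃ 8  9 10 11 12 13 14                  ┃
┃15* 16 17 18 19 20* 21                ┃
┃22 23 24* 25 26 27 28*                ┃
┗━━━━━━━━━━━━━━━━━━━━━━━━━━━━━━━━━━━━━━┛
             ┃          ..            ┃ 
             ┃            ....        ┃ 
             ┃                ...     ┃ 
             ┃                   .... ┃ 


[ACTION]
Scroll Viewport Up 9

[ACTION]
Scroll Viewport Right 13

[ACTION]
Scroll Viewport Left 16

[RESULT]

                                        
━━━━━━━━━━━━━━━┓┏━━━━━━━━━━━━━━━━━━━━━━━
boxTree        ┃┃ CalendarWidget        
───────────────┨┠───────────────────────
pp/            ┃┃             August 202
 router.c      ┃┃Mo Tu We Th Fr Sa Su   
 client.toml   ┃┃ 1*  2  3*  4  5  6  7 
 handler.css   ┃┃ 8  9 10 11 12 13 14   
 parser.yaml   ┃┃15* 16 17 18 19 20* 21 
 logger.yaml   ┃┃22 23 24* 25 26 27 28* 
 client.go     ┃┗━━━━━━━━━━━━━━━━━━━━━━━
 config.js     ┃             ┃          
 server.md     ┃             ┃          
 router.html   ┃             ┃          
               ┃             ┃          


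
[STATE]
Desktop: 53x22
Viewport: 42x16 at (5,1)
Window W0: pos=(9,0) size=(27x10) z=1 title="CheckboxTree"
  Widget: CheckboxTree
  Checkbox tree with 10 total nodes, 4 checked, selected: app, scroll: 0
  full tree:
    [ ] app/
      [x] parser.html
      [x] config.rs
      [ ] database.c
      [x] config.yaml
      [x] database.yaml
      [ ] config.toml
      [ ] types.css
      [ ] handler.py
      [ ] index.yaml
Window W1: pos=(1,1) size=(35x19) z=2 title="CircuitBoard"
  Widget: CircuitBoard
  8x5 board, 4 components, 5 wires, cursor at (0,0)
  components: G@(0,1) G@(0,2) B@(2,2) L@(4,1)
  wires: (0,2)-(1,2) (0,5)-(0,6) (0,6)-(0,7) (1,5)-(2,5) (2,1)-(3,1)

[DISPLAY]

━━━━━━━━━━━━━━━━━━━━━━━━━━━━━━┓           
rcuitBoard                    ┃           
──────────────────────────────┨           
0 1 2 3 4 5 6 7               ┃           
[.]  G   G           · ─ · ─ ·┃           
         │                    ┃           
         ·           ·        ┃           
                     │        ┃           
     ·   B           ·        ┃           
     │                        ┃           
     ·                        ┃           
                              ┃           
     L                        ┃           
sor: (0,0)                    ┃           
                              ┃           
                              ┃           


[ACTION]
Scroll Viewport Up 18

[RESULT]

    ┏━━━━━━━━━━━━━━━━━━━━━━━━━┓           
━━━━━━━━━━━━━━━━━━━━━━━━━━━━━━┓           
rcuitBoard                    ┃           
──────────────────────────────┨           
0 1 2 3 4 5 6 7               ┃           
[.]  G   G           · ─ · ─ ·┃           
         │                    ┃           
         ·           ·        ┃           
                     │        ┃           
     ·   B           ·        ┃           
     │                        ┃           
     ·                        ┃           
                              ┃           
     L                        ┃           
sor: (0,0)                    ┃           
                              ┃           


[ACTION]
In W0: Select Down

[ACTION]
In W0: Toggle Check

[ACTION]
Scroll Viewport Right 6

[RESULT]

━━━━━━━━━━━━━━━━━━━━━━━━┓                 
━━━━━━━━━━━━━━━━━━━━━━━━┓                 
oard                    ┃                 
────────────────────────┨                 
3 4 5 6 7               ┃                 
   G           · ─ · ─ ·┃                 
   │                    ┃                 
   ·           ·        ┃                 
               │        ┃                 
   B           ·        ┃                 
                        ┃                 
                        ┃                 
                        ┃                 
                        ┃                 
0,0)                    ┃                 
                        ┃                 


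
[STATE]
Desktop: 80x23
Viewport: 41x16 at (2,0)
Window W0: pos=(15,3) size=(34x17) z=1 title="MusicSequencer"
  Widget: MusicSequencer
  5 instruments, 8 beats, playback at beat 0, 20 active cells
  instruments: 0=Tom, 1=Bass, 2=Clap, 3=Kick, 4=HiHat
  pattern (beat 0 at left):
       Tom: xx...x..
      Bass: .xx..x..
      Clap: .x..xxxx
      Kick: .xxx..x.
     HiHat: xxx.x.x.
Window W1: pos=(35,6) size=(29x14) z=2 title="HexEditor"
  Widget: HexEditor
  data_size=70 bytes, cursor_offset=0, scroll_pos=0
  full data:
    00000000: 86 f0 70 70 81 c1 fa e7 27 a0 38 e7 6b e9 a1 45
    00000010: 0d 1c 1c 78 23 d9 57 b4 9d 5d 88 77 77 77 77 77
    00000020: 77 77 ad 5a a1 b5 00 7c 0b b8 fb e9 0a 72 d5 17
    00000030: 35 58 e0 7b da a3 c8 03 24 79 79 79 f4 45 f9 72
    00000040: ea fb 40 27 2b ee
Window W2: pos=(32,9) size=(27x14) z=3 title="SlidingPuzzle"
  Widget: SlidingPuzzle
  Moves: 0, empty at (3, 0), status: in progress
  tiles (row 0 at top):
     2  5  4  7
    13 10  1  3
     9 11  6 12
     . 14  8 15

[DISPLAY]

                                         
                                         
                                         
             ┏━━━━━━━━━━━━━━━━━━━━━━━━━━━
             ┃ MusicSequencer            
             ┠───────────────────────────
             ┃      ▼1234567     ┏━━━━━━━
             ┃   Tom██···█··     ┃ HexEdi
             ┃  Bass·██··█··     ┠───────
             ┃  Clap·█··████  ┏━━━━━━━━━━
             ┃  Kick·███··█·  ┃ SlidingPu
             ┃ HiHat███·█·█·  ┠──────────
             ┃                ┃┌────┬────
             ┃                ┃│  2 │  5 
             ┃                ┃├────┼────
             ┃                ┃│ 13 │ 10 


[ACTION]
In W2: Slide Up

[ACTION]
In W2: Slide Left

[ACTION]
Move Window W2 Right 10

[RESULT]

                                         
                                         
                                         
             ┏━━━━━━━━━━━━━━━━━━━━━━━━━━━
             ┃ MusicSequencer            
             ┠───────────────────────────
             ┃      ▼1234567     ┏━━━━━━━
             ┃   Tom██···█··     ┃ HexEdi
             ┃  Bass·██··█··     ┠───────
             ┃  Clap·█··████     ┃000000┏
             ┃  Kick·███··█·     ┃000000┃
             ┃ HiHat███·█·█·     ┃000000┠
             ┃                   ┃000000┃
             ┃                   ┃000000┃
             ┃                   ┃      ┃
             ┃                   ┃      ┃


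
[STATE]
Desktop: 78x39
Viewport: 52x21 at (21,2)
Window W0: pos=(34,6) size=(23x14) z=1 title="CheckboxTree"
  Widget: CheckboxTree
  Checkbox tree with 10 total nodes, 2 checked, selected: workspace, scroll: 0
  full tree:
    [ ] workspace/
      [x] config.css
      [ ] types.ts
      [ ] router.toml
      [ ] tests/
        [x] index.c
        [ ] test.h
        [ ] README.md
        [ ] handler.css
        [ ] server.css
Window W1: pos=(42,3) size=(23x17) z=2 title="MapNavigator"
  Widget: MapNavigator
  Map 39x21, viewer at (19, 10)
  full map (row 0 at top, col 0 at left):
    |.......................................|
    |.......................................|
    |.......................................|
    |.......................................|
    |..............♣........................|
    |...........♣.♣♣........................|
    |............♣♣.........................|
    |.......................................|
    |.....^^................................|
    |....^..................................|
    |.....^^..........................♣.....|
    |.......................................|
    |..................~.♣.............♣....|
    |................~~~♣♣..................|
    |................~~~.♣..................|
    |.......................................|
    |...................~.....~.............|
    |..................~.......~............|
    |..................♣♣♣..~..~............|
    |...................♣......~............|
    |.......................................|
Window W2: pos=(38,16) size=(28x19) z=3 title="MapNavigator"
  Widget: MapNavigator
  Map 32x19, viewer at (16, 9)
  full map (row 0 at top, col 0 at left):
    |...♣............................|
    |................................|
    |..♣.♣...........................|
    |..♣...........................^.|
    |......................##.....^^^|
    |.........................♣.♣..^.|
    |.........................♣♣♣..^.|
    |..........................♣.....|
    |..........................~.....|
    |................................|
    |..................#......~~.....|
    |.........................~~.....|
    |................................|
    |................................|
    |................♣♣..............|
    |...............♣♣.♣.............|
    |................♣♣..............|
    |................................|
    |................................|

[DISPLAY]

                                                    
                     ┏━━━━━━━━━━━━━━━━━━━━━┓        
                     ┃ MapNavigator        ┃        
                     ┠─────────────────────┨        
             ┏━━━━━━━┃.....♣...............┃        
             ┃ Checkb┃..♣.♣♣...............┃        
             ┠───────┃...♣♣................┃        
             ┃>[-] wo┃.....................┃        
             ┃   [x] ┃.....................┃        
             ┃   [ ] ┃.....................┃        
             ┃   [ ] ┃..........@..........┃        
             ┃   [-] ┃.....................┃        
             ┃     [x┃.........~.♣.........┃        
             ┃     [ ┃.......~~~♣♣.........┃        
             ┃   ┏━━━━━━━━━━━━━━━━━━━━━━━━━━┓       
             ┃   ┃ MapNavigator             ┃       
             ┃   ┠──────────────────────────┨       
             ┗━━━┃.♣........................┃       
                 ┃..........................┃       
                 ┃...................##.....┃       
                 ┃......................♣.♣.┃       


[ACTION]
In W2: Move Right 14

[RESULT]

                                                    
                     ┏━━━━━━━━━━━━━━━━━━━━━┓        
                     ┃ MapNavigator        ┃        
                     ┠─────────────────────┨        
             ┏━━━━━━━┃.....♣...............┃        
             ┃ Checkb┃..♣.♣♣...............┃        
             ┠───────┃...♣♣................┃        
             ┃>[-] wo┃.....................┃        
             ┃   [x] ┃.....................┃        
             ┃   [ ] ┃.....................┃        
             ┃   [ ] ┃..........@..........┃        
             ┃   [-] ┃.....................┃        
             ┃     [x┃.........~.♣.........┃        
             ┃     [ ┃.......~~~♣♣.........┃        
             ┃   ┏━━━━━━━━━━━━━━━━━━━━━━━━━━┓       
             ┃   ┃ MapNavigator             ┃       
             ┃   ┠──────────────────────────┨       
             ┗━━━┃...............           ┃       
                 ┃.............^.           ┃       
                 ┃.....##.....^^^           ┃       
                 ┃........♣.♣..^.           ┃       


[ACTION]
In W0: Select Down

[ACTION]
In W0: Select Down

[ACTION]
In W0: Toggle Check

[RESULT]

                                                    
                     ┏━━━━━━━━━━━━━━━━━━━━━┓        
                     ┃ MapNavigator        ┃        
                     ┠─────────────────────┨        
             ┏━━━━━━━┃.....♣...............┃        
             ┃ Checkb┃..♣.♣♣...............┃        
             ┠───────┃...♣♣................┃        
             ┃ [-] wo┃.....................┃        
             ┃   [x] ┃.....................┃        
             ┃>  [x] ┃.....................┃        
             ┃   [ ] ┃..........@..........┃        
             ┃   [-] ┃.....................┃        
             ┃     [x┃.........~.♣.........┃        
             ┃     [ ┃.......~~~♣♣.........┃        
             ┃   ┏━━━━━━━━━━━━━━━━━━━━━━━━━━┓       
             ┃   ┃ MapNavigator             ┃       
             ┃   ┠──────────────────────────┨       
             ┗━━━┃...............           ┃       
                 ┃.............^.           ┃       
                 ┃.....##.....^^^           ┃       
                 ┃........♣.♣..^.           ┃       


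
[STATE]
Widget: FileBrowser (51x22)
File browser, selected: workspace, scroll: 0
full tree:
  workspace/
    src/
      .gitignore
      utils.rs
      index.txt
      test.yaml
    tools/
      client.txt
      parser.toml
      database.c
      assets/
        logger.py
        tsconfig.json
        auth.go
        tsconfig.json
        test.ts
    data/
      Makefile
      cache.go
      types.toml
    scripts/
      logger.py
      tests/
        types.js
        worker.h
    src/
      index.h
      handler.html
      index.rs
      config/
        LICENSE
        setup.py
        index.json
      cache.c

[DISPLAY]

> [-] workspace/                                   
    [+] src/                                       
    [+] tools/                                     
    [+] data/                                      
    [+] scripts/                                   
    [+] src/                                       
                                                   
                                                   
                                                   
                                                   
                                                   
                                                   
                                                   
                                                   
                                                   
                                                   
                                                   
                                                   
                                                   
                                                   
                                                   
                                                   


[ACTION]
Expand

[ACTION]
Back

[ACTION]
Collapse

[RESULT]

> [+] workspace/                                   
                                                   
                                                   
                                                   
                                                   
                                                   
                                                   
                                                   
                                                   
                                                   
                                                   
                                                   
                                                   
                                                   
                                                   
                                                   
                                                   
                                                   
                                                   
                                                   
                                                   
                                                   


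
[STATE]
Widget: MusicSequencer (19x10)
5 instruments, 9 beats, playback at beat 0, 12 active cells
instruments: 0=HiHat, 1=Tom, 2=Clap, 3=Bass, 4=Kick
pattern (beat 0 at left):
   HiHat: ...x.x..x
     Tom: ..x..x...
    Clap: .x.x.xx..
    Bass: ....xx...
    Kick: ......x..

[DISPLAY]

      ▼12345678    
 HiHat···█·█··█    
   Tom··█··█···    
  Clap·█·█·██··    
  Bass····██···    
  Kick······█··    
                   
                   
                   
                   


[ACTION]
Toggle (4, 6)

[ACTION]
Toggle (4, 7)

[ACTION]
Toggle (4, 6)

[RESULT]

      ▼12345678    
 HiHat···█·█··█    
   Tom··█··█···    
  Clap·█·█·██··    
  Bass····██···    
  Kick······██·    
                   
                   
                   
                   


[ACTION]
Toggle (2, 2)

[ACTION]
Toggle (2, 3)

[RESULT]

      ▼12345678    
 HiHat···█·█··█    
   Tom··█··█···    
  Clap·██··██··    
  Bass····██···    
  Kick······██·    
                   
                   
                   
                   


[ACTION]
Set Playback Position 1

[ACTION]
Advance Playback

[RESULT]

      01▼345678    
 HiHat···█·█··█    
   Tom··█··█···    
  Clap·██··██··    
  Bass····██···    
  Kick······██·    
                   
                   
                   
                   


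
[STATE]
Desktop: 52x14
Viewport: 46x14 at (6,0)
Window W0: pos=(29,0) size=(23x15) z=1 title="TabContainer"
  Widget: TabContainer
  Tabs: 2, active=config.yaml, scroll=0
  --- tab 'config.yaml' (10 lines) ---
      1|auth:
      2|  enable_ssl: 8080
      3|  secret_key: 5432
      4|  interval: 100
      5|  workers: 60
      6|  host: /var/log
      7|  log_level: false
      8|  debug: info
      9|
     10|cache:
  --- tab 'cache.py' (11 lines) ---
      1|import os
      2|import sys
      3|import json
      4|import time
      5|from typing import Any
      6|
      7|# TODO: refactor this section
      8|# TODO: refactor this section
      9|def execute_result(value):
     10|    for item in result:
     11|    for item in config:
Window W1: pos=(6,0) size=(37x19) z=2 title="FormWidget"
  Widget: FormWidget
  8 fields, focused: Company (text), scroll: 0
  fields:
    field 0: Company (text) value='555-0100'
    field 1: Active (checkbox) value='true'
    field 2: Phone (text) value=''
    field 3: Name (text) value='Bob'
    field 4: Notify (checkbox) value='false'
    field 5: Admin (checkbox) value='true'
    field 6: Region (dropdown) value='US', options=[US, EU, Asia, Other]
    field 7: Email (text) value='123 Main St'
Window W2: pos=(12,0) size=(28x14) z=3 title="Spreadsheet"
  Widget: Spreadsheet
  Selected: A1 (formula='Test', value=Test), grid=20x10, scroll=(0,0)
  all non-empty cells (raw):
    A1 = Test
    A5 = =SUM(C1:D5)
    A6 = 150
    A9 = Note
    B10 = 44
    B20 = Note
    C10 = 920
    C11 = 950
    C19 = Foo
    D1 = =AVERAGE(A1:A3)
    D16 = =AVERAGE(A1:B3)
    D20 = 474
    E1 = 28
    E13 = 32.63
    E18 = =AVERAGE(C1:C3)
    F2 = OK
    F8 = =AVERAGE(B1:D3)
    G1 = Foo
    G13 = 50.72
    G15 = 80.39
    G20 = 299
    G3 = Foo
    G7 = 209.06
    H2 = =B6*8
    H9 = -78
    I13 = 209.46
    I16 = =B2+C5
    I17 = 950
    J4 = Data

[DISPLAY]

┏━━━━━┏━━━━━━━━━━━━━━━━━━━━━━━━━━┓━━┓━━━━━━━━┓
┃ Form┃ Spreadsheet              ┃  ┃        ┃
┠─────┠──────────────────────────┨──┨────────┨
┃> Com┃A1: Test                  ┃ ]┃│ cache.┃
┃  Act┃       A       B       C  ┃  ┃────────┃
┃  Pho┃--------------------------┃ ]┃        ┃
┃  Nam┃  1 [Test]         0      ┃ ]┃ 8080   ┃
┃  Not┃  2        0       0      ┃  ┃ 5432   ┃
┃  Adm┃  3        0       0      ┃  ┃00      ┃
┃  Reg┃  4        0       0      ┃▼]┃        ┃
┃  Ema┃  5        0       0      ┃ ]┃log     ┃
┃     ┃  6      150       0      ┃  ┃false   ┃
┃     ┃  7        0       0      ┃  ┃        ┃
┃     ┗━━━━━━━━━━━━━━━━━━━━━━━━━━┛  ┃        ┃


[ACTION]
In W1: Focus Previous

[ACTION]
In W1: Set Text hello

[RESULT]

┏━━━━━┏━━━━━━━━━━━━━━━━━━━━━━━━━━┓━━┓━━━━━━━━┓
┃ Form┃ Spreadsheet              ┃  ┃        ┃
┠─────┠──────────────────────────┨──┨────────┨
┃  Com┃A1: Test                  ┃ ]┃│ cache.┃
┃  Act┃       A       B       C  ┃  ┃────────┃
┃  Pho┃--------------------------┃ ]┃        ┃
┃  Nam┃  1 [Test]         0      ┃ ]┃ 8080   ┃
┃  Not┃  2        0       0      ┃  ┃ 5432   ┃
┃  Adm┃  3        0       0      ┃  ┃00      ┃
┃  Reg┃  4        0       0      ┃▼]┃        ┃
┃> Ema┃  5        0       0      ┃ ]┃log     ┃
┃     ┃  6      150       0      ┃  ┃false   ┃
┃     ┃  7        0       0      ┃  ┃        ┃
┃     ┗━━━━━━━━━━━━━━━━━━━━━━━━━━┛  ┃        ┃


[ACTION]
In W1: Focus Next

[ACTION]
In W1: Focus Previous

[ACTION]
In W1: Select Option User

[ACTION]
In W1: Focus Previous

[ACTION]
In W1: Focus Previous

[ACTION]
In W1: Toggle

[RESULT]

┏━━━━━┏━━━━━━━━━━━━━━━━━━━━━━━━━━┓━━┓━━━━━━━━┓
┃ Form┃ Spreadsheet              ┃  ┃        ┃
┠─────┠──────────────────────────┨──┨────────┨
┃  Com┃A1: Test                  ┃ ]┃│ cache.┃
┃  Act┃       A       B       C  ┃  ┃────────┃
┃  Pho┃--------------------------┃ ]┃        ┃
┃  Nam┃  1 [Test]         0      ┃ ]┃ 8080   ┃
┃  Not┃  2        0       0      ┃  ┃ 5432   ┃
┃> Adm┃  3        0       0      ┃  ┃00      ┃
┃  Reg┃  4        0       0      ┃▼]┃        ┃
┃  Ema┃  5        0       0      ┃ ]┃log     ┃
┃     ┃  6      150       0      ┃  ┃false   ┃
┃     ┃  7        0       0      ┃  ┃        ┃
┃     ┗━━━━━━━━━━━━━━━━━━━━━━━━━━┛  ┃        ┃


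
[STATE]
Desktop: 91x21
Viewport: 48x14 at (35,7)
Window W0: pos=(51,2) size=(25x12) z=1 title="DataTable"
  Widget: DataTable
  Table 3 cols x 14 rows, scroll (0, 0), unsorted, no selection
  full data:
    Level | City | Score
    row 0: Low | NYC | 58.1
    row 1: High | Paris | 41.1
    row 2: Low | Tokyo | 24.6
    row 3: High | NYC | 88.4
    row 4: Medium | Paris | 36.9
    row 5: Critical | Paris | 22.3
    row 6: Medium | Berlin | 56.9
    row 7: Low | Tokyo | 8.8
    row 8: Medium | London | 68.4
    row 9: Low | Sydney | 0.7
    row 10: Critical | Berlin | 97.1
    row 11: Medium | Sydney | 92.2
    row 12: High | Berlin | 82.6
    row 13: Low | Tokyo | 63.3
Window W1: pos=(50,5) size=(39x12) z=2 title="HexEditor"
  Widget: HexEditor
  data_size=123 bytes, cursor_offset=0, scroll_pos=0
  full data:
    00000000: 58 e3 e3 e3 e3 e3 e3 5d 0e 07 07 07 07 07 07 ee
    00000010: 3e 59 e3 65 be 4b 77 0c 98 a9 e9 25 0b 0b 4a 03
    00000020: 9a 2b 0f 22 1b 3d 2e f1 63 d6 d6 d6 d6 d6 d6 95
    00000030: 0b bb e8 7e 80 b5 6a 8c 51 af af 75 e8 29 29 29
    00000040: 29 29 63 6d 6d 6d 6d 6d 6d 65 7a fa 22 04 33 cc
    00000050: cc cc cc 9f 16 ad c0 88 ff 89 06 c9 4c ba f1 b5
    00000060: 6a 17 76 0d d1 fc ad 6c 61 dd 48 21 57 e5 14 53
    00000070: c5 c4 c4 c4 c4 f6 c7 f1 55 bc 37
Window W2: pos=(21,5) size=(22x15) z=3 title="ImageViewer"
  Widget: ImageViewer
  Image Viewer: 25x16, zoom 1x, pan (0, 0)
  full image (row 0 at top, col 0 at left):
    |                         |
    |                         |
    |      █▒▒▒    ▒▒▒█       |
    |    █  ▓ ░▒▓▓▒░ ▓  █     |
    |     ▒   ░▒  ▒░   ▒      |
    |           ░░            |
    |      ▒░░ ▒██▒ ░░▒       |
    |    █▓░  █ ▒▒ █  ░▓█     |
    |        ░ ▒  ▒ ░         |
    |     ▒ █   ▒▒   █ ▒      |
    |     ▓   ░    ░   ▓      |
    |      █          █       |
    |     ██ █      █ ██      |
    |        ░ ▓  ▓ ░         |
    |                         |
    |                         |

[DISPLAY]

───────┨       ┠────────────────────────────────
       ┃       ┃00000000  58 e3 e3 e3 e3 e3 e3 5
       ┃       ┃00000010  3e 59 e3 65 be 4b 77 0
 ▒▒▒█  ┃       ┃00000020  9a 2b 0f 22 1b 3d 2e f
▒░ ▓  █┃       ┃00000030  0b bb e8 7e 80 b5 6a 8
▒░   ▒ ┃       ┃00000040  29 29 63 6d 6d 6d 6d 6
       ┃       ┃00000050  cc cc cc 9f 16 ad c0 8
▒ ░░▒  ┃       ┃00000060  6a 17 76 0d d1 fc ad 6
 █  ░▓█┃       ┃00000070  c5 c4 c4 c4 c4 f6 c7 f
▒ ░    ┃       ┗━━━━━━━━━━━━━━━━━━━━━━━━━━━━━━━━
   █ ▒ ┃                                        
 ░   ▓ ┃                                        
━━━━━━━┛                                        
                                                


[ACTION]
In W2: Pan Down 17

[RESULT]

───────┨       ┠────────────────────────────────
       ┃       ┃00000000  58 e3 e3 e3 e3 e3 e3 5
       ┃       ┃00000010  3e 59 e3 65 be 4b 77 0
       ┃       ┃00000020  9a 2b 0f 22 1b 3d 2e f
       ┃       ┃00000030  0b bb e8 7e 80 b5 6a 8
       ┃       ┃00000040  29 29 63 6d 6d 6d 6d 6
       ┃       ┃00000050  cc cc cc 9f 16 ad c0 8
       ┃       ┃00000060  6a 17 76 0d d1 fc ad 6
       ┃       ┃00000070  c5 c4 c4 c4 c4 f6 c7 f
       ┃       ┗━━━━━━━━━━━━━━━━━━━━━━━━━━━━━━━━
       ┃                                        
       ┃                                        
━━━━━━━┛                                        
                                                


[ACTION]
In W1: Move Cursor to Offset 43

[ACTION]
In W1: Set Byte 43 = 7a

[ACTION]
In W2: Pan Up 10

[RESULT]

───────┨       ┠────────────────────────────────
 █  ░▓█┃       ┃00000000  58 e3 e3 e3 e3 e3 e3 5
▒ ░    ┃       ┃00000010  3e 59 e3 65 be 4b 77 0
   █ ▒ ┃       ┃00000020  9a 2b 0f 22 1b 3d 2e f
 ░   ▓ ┃       ┃00000030  0b bb e8 7e 80 b5 6a 8
    █  ┃       ┃00000040  29 29 63 6d 6d 6d 6d 6
  █ ██ ┃       ┃00000050  cc cc cc 9f 16 ad c0 8
▓ ░    ┃       ┃00000060  6a 17 76 0d d1 fc ad 6
       ┃       ┃00000070  c5 c4 c4 c4 c4 f6 c7 f
       ┃       ┗━━━━━━━━━━━━━━━━━━━━━━━━━━━━━━━━
       ┃                                        
       ┃                                        
━━━━━━━┛                                        
                                                


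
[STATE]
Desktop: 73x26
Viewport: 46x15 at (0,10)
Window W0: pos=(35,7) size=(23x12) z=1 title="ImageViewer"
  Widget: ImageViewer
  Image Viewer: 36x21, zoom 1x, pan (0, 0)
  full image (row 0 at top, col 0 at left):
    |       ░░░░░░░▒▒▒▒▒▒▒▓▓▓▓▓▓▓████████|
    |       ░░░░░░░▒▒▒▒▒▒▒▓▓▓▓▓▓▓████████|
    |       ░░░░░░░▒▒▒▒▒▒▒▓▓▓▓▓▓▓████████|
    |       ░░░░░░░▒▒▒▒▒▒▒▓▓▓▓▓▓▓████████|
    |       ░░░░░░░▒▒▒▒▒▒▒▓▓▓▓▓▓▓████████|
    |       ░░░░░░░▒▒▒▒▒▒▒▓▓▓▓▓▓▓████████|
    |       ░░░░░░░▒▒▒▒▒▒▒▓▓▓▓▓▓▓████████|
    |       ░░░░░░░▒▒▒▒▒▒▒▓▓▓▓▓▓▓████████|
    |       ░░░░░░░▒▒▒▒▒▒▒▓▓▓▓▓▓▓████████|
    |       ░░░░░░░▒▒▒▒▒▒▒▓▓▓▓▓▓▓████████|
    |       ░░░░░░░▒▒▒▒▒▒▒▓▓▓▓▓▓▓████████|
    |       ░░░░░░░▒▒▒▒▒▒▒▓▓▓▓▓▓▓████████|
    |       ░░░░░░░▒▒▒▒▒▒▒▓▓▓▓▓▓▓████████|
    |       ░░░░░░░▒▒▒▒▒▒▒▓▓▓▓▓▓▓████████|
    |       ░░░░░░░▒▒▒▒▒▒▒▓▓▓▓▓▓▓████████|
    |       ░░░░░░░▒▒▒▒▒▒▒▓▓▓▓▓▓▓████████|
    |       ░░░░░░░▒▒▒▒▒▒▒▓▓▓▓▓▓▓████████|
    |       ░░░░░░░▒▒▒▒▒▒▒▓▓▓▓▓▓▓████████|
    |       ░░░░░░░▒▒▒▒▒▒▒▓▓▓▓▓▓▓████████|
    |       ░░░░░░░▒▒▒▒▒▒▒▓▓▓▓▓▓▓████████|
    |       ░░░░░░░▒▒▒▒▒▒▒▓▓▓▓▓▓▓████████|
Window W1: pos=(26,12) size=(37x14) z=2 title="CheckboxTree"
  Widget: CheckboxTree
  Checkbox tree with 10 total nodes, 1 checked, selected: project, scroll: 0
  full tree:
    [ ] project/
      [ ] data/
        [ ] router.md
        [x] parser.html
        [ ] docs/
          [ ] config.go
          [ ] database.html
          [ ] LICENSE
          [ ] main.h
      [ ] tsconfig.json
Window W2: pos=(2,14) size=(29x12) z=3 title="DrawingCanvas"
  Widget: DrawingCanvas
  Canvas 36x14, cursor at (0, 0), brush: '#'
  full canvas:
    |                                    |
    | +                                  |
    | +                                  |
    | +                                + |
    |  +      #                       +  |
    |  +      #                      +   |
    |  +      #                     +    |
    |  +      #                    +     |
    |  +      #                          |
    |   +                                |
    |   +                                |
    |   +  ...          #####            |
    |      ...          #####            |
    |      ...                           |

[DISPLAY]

                                   ┃       ░░░
                                   ┃       ░░░
                          ┏━━━━━━━━━━━━━━━━━━━
                          ┃ CheckboxTree      
  ┏━━━━━━━━━━━━━━━━━━━━━━━━━━━┓───────────────
  ┃ DrawingCanvas             ┃ project/      
  ┠───────────────────────────┨-] data/       
  ┃+                          ┃ [ ] router.md 
  ┃ +                         ┃ [x] parser.htm
  ┃ +                         ┃ [ ] docs/     
  ┃ +                         ┃   [ ] config.g
  ┃  +      #                 ┃   [ ] database
  ┃  +      #                 ┃   [ ] LICENSE 
  ┃  +      #                 ┃   [ ] main.h  
  ┃  +      #                 ┃ ] tsconfig.jso


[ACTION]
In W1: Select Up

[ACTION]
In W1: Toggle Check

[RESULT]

                                   ┃       ░░░
                                   ┃       ░░░
                          ┏━━━━━━━━━━━━━━━━━━━
                          ┃ CheckboxTree      
  ┏━━━━━━━━━━━━━━━━━━━━━━━━━━━┓───────────────
  ┃ DrawingCanvas             ┃ project/      
  ┠───────────────────────────┨x] data/       
  ┃+                          ┃ [x] router.md 
  ┃ +                         ┃ [x] parser.htm
  ┃ +                         ┃ [x] docs/     
  ┃ +                         ┃   [x] config.g
  ┃  +      #                 ┃   [x] database
  ┃  +      #                 ┃   [x] LICENSE 
  ┃  +      #                 ┃   [x] main.h  
  ┃  +      #                 ┃x] tsconfig.jso
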